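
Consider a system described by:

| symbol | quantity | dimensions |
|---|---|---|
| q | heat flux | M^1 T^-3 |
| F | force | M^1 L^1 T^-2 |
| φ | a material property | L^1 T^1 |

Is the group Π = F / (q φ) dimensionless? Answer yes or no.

yes

Sum the exponent of each base dimension across the product:
  M: −[q]_M + [F]_M − [φ]_M = −(1) + (1) − (0) = 0
  L: −[q]_L + [F]_L − [φ]_L = −(0) + (1) − (1) = 0
  T: −[q]_T + [F]_T − [φ]_T = −(-3) + (-2) − (1) = 0
All base exponents vanish — dimensionless.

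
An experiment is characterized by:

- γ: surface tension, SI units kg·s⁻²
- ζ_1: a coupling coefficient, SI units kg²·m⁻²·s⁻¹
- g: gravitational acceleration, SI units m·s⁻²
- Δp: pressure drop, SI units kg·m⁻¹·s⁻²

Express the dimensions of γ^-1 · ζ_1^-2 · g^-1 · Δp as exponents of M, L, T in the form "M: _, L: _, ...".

M: -4, L: 2, T: 4

Collect each base-dimension exponent across the product:
  M: −(1) − 2·(2) − (0) + (1) = -4
  L: −(0) − 2·(-2) − (1) + (-1) = 2
  T: −(-2) − 2·(-1) − (-2) + (-2) = 4
So the dimensions are [M⁻⁴ L² T⁴].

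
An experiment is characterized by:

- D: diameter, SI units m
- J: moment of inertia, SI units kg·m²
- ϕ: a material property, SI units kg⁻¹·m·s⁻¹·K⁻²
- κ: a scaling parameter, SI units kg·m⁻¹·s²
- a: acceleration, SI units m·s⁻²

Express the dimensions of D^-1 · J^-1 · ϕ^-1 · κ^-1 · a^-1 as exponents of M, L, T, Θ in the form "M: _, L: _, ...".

M: -1, L: -4, T: 1, Θ: 2

Collect each base-dimension exponent across the product:
  M: −(0) − (1) − (-1) − (1) − (0) = -1
  L: −(1) − (2) − (1) − (-1) − (1) = -4
  T: −(0) − (0) − (-1) − (2) − (-2) = 1
  Θ: −(0) − (0) − (-2) − (0) − (0) = 2
So the dimensions are [M⁻¹ L⁻⁴ T Θ²].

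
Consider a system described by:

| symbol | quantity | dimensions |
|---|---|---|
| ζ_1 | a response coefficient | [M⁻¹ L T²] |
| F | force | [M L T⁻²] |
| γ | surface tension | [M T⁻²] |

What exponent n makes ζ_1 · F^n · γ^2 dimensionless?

-1

Balance the M exponent: (1)·n from F, plus (-1) + 2·(1) = 1 from the rest, must sum to zero.
n + 1 = 0, so n = -1.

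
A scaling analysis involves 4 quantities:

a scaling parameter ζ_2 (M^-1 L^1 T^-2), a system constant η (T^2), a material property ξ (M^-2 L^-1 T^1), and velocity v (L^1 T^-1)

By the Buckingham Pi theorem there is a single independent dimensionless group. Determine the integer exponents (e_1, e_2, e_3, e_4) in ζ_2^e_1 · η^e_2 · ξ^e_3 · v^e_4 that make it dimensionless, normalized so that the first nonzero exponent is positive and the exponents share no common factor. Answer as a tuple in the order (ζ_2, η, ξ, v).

(2, 1, -1, -3)

M: e_1·(-1) + e_2·(0) + e_3·(-2) + e_4·(0) = 0
L: e_1·(1) + e_2·(0) + e_3·(-1) + e_4·(1) = 0
T: e_1·(-2) + e_2·(2) + e_3·(1) + e_4·(-1) = 0
Solving this homogeneous linear system for the smallest-integer solution (first nonzero entry positive) gives (2, 1, -1, -3).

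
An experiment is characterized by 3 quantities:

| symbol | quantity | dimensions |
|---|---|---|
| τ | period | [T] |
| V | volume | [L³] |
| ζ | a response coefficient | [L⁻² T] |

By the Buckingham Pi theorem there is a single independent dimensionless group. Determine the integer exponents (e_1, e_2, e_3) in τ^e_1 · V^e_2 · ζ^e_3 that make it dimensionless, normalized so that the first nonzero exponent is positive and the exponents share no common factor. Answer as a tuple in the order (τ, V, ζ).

L: e_1·(0) + e_2·(3) + e_3·(-2) = 0
T: e_1·(1) + e_2·(0) + e_3·(1) = 0
Solving this homogeneous linear system for the smallest-integer solution (first nonzero entry positive) gives (3, -2, -3).

(3, -2, -3)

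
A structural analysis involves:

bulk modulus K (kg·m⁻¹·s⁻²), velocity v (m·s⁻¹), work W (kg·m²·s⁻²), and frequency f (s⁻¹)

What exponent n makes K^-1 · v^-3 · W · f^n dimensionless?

3

Balance the T exponent: (-1)·n from f, plus −(-2) − 3·(-1) + (-2) = 3 from the rest, must sum to zero.
−n + 3 = 0, so n = 3.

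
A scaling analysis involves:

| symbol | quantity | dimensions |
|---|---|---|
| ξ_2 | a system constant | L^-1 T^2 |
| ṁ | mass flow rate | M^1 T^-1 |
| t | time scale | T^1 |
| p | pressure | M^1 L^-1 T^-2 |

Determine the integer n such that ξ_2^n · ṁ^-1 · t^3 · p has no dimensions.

-1

Balance the L exponent: (-1)·n from ξ_2, plus −(0) + 3·(0) + (-1) = -1 from the rest, must sum to zero.
−n − 1 = 0, so n = -1.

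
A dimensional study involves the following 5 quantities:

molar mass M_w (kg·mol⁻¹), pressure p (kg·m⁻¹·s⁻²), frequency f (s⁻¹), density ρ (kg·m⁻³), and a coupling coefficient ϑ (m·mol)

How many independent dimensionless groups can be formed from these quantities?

There are 5 variables and 4 base dimensions (M, L, T, N).
The dimension matrix has rank 4.
Independent dimensionless groups: 5 − 4 = 1.

1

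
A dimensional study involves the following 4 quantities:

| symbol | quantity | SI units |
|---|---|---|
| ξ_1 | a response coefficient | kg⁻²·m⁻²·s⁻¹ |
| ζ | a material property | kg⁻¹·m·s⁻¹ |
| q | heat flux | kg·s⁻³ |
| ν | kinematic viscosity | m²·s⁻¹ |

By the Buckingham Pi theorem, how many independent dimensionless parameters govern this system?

1

There are 4 variables and 3 base dimensions (M, L, T).
The dimension matrix has rank 3.
Independent dimensionless groups: 4 − 3 = 1.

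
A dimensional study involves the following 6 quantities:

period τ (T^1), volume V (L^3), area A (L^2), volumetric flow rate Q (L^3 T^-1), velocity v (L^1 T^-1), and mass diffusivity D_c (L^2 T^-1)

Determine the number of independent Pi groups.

There are 6 variables and 2 base dimensions (L, T).
The dimension matrix has rank 2.
Independent dimensionless groups: 6 − 2 = 4.

4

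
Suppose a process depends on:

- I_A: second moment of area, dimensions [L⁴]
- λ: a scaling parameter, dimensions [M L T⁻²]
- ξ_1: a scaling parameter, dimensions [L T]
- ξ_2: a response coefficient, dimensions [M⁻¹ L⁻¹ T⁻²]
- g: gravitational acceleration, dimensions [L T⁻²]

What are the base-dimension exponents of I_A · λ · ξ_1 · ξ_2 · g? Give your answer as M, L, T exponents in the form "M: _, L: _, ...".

M: 0, L: 6, T: -5

Collect each base-dimension exponent across the product:
  M: (0) + (1) + (0) + (-1) + (0) = 0
  L: (4) + (1) + (1) + (-1) + (1) = 6
  T: (0) + (-2) + (1) + (-2) + (-2) = -5
So the dimensions are [L⁶ T⁻⁵].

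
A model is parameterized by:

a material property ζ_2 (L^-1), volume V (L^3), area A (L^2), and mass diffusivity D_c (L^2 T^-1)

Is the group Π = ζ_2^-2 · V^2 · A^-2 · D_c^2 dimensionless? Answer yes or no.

Sum the exponent of each base dimension across the product:
  L: −2·[ζ_2]_L + 2·[V]_L − 2·[A]_L + 2·[D_c]_L = −2·(-1) + 2·(3) − 2·(2) + 2·(2) = 8
  T: −2·[ζ_2]_T + 2·[V]_T − 2·[A]_T + 2·[D_c]_T = −2·(0) + 2·(0) − 2·(0) + 2·(-1) = -2
Net dimensions [L⁸ T⁻²] ≠ [1] — not dimensionless.

no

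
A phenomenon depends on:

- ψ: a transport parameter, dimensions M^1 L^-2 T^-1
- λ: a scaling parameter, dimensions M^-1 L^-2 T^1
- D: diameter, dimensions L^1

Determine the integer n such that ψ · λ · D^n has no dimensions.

Balance the L exponent: (1)·n from D, plus (-2) + (-2) = -4 from the rest, must sum to zero.
n − 4 = 0, so n = 4.

4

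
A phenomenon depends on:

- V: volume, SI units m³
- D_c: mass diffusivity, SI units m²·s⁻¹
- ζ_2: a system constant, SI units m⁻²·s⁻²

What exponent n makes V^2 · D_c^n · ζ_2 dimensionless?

Balance the L exponent: (2)·n from D_c, plus 2·(3) + (-2) = 4 from the rest, must sum to zero.
2n + 4 = 0, so n = -2.

-2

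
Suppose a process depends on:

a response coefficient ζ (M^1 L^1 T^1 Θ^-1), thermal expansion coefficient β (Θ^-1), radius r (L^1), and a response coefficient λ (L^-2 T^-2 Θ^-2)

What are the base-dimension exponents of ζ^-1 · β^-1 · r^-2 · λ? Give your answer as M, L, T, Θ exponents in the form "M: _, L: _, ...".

M: -1, L: -5, T: -3, Θ: 0

Collect each base-dimension exponent across the product:
  M: −(1) − (0) − 2·(0) + (0) = -1
  L: −(1) − (0) − 2·(1) + (-2) = -5
  T: −(1) − (0) − 2·(0) + (-2) = -3
  Θ: −(-1) − (-1) − 2·(0) + (-2) = 0
So the dimensions are [M⁻¹ L⁻⁵ T⁻³].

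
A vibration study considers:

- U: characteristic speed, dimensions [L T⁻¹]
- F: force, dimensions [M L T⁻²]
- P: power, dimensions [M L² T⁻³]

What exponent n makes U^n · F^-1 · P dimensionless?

Balance the L exponent: (1)·n from U, plus −(1) + (2) = 1 from the rest, must sum to zero.
n + 1 = 0, so n = -1.

-1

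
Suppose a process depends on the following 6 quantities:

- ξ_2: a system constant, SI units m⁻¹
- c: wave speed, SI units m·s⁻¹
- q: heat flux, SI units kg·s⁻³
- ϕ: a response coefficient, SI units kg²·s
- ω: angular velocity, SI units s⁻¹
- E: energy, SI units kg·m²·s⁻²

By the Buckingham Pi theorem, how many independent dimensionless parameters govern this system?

3

There are 6 variables and 3 base dimensions (M, L, T).
The dimension matrix has rank 3.
Independent dimensionless groups: 6 − 3 = 3.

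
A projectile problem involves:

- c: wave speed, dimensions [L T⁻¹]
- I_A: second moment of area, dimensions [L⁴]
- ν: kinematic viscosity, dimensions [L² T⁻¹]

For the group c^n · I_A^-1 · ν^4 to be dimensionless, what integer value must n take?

-4

Balance the L exponent: (1)·n from c, plus −(4) + 4·(2) = 4 from the rest, must sum to zero.
n + 4 = 0, so n = -4.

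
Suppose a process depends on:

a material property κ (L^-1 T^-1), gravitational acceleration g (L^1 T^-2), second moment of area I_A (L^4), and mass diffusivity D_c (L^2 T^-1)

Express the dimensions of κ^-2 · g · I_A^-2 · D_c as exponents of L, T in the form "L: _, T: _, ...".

L: -3, T: -1

Collect each base-dimension exponent across the product:
  L: −2·(-1) + (1) − 2·(4) + (2) = -3
  T: −2·(-1) + (-2) − 2·(0) + (-1) = -1
So the dimensions are [L⁻³ T⁻¹].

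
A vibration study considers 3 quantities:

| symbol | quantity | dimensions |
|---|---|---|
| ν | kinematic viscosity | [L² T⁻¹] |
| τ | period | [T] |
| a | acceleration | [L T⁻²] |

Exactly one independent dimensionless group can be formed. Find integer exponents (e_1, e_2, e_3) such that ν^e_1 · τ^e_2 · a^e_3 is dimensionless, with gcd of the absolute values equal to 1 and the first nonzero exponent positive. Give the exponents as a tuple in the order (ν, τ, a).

L: e_1·(2) + e_2·(0) + e_3·(1) = 0
T: e_1·(-1) + e_2·(1) + e_3·(-2) = 0
Solving this homogeneous linear system for the smallest-integer solution (first nonzero entry positive) gives (1, -3, -2).

(1, -3, -2)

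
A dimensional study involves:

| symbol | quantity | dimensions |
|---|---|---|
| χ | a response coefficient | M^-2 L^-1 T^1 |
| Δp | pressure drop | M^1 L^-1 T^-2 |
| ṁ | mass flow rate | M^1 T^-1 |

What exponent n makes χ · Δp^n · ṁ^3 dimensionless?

Balance the M exponent: (1)·n from Δp, plus (-2) + 3·(1) = 1 from the rest, must sum to zero.
n + 1 = 0, so n = -1.

-1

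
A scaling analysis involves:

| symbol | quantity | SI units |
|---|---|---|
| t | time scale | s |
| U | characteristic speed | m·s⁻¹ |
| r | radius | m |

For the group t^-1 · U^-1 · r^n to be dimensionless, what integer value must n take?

Balance the L exponent: (1)·n from r, plus −(0) − (1) = -1 from the rest, must sum to zero.
n − 1 = 0, so n = 1.

1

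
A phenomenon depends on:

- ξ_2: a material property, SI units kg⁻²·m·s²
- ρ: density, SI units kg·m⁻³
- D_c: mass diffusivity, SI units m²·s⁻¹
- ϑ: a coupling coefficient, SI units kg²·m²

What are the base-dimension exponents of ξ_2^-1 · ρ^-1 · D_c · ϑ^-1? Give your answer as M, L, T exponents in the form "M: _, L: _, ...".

M: -1, L: 2, T: -3

Collect each base-dimension exponent across the product:
  M: −(-2) − (1) + (0) − (2) = -1
  L: −(1) − (-3) + (2) − (2) = 2
  T: −(2) − (0) + (-1) − (0) = -3
So the dimensions are [M⁻¹ L² T⁻³].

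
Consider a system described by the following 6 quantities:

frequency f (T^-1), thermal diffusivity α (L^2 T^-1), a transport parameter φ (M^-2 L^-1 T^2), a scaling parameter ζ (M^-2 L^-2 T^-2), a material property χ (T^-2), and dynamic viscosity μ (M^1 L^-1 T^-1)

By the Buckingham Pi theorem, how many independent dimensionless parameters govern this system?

There are 6 variables and 3 base dimensions (M, L, T).
The dimension matrix has rank 3.
Independent dimensionless groups: 6 − 3 = 3.

3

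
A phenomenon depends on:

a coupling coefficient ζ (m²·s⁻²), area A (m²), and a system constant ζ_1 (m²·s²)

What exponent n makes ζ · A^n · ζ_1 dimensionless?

Balance the L exponent: (2)·n from A, plus (2) + (2) = 4 from the rest, must sum to zero.
2n + 4 = 0, so n = -2.

-2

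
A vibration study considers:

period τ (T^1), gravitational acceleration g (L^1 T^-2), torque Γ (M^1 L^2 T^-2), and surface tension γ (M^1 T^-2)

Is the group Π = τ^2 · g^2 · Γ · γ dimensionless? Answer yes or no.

Sum the exponent of each base dimension across the product:
  M: 2·[τ]_M + 2·[g]_M + [Γ]_M + [γ]_M = 2·(0) + 2·(0) + (1) + (1) = 2
  L: 2·[τ]_L + 2·[g]_L + [Γ]_L + [γ]_L = 2·(0) + 2·(1) + (2) + (0) = 4
  T: 2·[τ]_T + 2·[g]_T + [Γ]_T + [γ]_T = 2·(1) + 2·(-2) + (-2) + (-2) = -6
Net dimensions [M² L⁴ T⁻⁶] ≠ [1] — not dimensionless.

no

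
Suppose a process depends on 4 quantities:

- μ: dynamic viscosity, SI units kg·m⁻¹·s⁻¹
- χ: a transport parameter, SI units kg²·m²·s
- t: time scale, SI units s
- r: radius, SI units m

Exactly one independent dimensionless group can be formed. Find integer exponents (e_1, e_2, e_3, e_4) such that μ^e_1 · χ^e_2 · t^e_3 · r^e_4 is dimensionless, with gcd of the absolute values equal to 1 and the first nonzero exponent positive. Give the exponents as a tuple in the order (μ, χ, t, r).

M: e_1·(1) + e_2·(2) + e_3·(0) + e_4·(0) = 0
L: e_1·(-1) + e_2·(2) + e_3·(0) + e_4·(1) = 0
T: e_1·(-1) + e_2·(1) + e_3·(1) + e_4·(0) = 0
Solving this homogeneous linear system for the smallest-integer solution (first nonzero entry positive) gives (2, -1, 3, 4).

(2, -1, 3, 4)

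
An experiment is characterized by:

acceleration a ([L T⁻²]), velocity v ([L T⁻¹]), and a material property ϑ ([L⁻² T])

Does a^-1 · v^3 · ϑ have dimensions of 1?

yes

Sum the exponent of each base dimension across the product:
  L: −[a]_L + 3·[v]_L + [ϑ]_L = −(1) + 3·(1) + (-2) = 0
  T: −[a]_T + 3·[v]_T + [ϑ]_T = −(-2) + 3·(-1) + (1) = 0
All base exponents vanish — dimensionless.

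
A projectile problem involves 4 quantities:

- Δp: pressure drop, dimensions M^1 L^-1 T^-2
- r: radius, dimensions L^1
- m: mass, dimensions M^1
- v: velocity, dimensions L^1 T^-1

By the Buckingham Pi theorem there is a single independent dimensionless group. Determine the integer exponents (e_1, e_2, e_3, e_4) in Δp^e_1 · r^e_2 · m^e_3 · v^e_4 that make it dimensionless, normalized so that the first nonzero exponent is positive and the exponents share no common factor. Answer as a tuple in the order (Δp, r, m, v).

(1, 3, -1, -2)

M: e_1·(1) + e_2·(0) + e_3·(1) + e_4·(0) = 0
L: e_1·(-1) + e_2·(1) + e_3·(0) + e_4·(1) = 0
T: e_1·(-2) + e_2·(0) + e_3·(0) + e_4·(-1) = 0
Solving this homogeneous linear system for the smallest-integer solution (first nonzero entry positive) gives (1, 3, -1, -2).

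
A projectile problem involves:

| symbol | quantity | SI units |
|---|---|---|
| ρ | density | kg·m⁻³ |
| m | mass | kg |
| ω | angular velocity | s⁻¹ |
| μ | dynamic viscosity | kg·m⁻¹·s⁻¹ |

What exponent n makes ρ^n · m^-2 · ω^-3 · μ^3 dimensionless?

-1

Balance the M exponent: (1)·n from ρ, plus −2·(1) − 3·(0) + 3·(1) = 1 from the rest, must sum to zero.
n + 1 = 0, so n = -1.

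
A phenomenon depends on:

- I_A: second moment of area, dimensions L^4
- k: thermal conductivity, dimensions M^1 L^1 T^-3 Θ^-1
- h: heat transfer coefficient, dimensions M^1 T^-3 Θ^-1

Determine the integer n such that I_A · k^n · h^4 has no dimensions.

-4

Balance the M exponent: (1)·n from k, plus (0) + 4·(1) = 4 from the rest, must sum to zero.
n + 4 = 0, so n = -4.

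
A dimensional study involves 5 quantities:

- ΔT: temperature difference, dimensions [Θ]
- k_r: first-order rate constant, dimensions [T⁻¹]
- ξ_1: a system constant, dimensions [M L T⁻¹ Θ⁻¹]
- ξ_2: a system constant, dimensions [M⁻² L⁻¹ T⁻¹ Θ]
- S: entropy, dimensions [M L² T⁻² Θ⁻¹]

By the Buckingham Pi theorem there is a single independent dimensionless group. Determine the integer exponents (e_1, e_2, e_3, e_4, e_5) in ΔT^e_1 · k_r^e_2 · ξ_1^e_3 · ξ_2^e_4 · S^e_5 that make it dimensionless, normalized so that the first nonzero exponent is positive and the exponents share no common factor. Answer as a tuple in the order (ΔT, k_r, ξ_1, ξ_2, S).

(1, -2, 3, 1, -1)

M: e_1·(0) + e_2·(0) + e_3·(1) + e_4·(-2) + e_5·(1) = 0
L: e_1·(0) + e_2·(0) + e_3·(1) + e_4·(-1) + e_5·(2) = 0
T: e_1·(0) + e_2·(-1) + e_3·(-1) + e_4·(-1) + e_5·(-2) = 0
Θ: e_1·(1) + e_2·(0) + e_3·(-1) + e_4·(1) + e_5·(-1) = 0
Solving this homogeneous linear system for the smallest-integer solution (first nonzero entry positive) gives (1, -2, 3, 1, -1).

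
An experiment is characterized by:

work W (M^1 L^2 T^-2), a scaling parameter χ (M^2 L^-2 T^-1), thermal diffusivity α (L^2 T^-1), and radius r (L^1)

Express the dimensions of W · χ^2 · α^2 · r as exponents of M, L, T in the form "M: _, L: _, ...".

Collect each base-dimension exponent across the product:
  M: (1) + 2·(2) + 2·(0) + (0) = 5
  L: (2) + 2·(-2) + 2·(2) + (1) = 3
  T: (-2) + 2·(-1) + 2·(-1) + (0) = -6
So the dimensions are [M⁵ L³ T⁻⁶].

M: 5, L: 3, T: -6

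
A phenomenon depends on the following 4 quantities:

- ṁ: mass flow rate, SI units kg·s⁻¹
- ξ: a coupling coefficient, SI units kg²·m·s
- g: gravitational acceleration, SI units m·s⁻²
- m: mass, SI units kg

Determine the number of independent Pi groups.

There are 4 variables and 3 base dimensions (M, L, T).
The dimension matrix has rank 3.
Independent dimensionless groups: 4 − 3 = 1.

1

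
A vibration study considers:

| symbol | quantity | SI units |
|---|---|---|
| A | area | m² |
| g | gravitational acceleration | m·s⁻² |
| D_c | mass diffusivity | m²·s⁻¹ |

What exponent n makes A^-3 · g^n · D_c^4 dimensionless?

-2

Balance the L exponent: (1)·n from g, plus −3·(2) + 4·(2) = 2 from the rest, must sum to zero.
n + 2 = 0, so n = -2.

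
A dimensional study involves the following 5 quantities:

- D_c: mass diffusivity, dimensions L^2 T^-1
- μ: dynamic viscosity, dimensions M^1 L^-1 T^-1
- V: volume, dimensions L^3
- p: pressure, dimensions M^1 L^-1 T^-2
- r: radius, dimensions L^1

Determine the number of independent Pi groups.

2

There are 5 variables and 3 base dimensions (M, L, T).
The dimension matrix has rank 3.
Independent dimensionless groups: 5 − 3 = 2.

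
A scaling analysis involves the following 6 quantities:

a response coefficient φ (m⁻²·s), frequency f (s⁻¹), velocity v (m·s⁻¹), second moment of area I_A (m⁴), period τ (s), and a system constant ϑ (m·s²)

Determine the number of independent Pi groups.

There are 6 variables and 2 base dimensions (L, T).
The dimension matrix has rank 2.
Independent dimensionless groups: 6 − 2 = 4.

4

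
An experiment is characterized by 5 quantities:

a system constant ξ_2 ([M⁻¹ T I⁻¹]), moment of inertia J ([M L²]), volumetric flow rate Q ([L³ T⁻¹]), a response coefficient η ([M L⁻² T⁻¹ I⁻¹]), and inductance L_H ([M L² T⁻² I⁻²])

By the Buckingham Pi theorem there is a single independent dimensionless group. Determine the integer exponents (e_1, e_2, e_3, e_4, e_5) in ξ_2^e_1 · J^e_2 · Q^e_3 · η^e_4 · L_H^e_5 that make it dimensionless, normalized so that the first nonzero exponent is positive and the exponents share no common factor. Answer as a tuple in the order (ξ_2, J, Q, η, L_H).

(2, 1, 4, 4, -3)

M: e_1·(-1) + e_2·(1) + e_3·(0) + e_4·(1) + e_5·(1) = 0
L: e_1·(0) + e_2·(2) + e_3·(3) + e_4·(-2) + e_5·(2) = 0
T: e_1·(1) + e_2·(0) + e_3·(-1) + e_4·(-1) + e_5·(-2) = 0
I: e_1·(-1) + e_2·(0) + e_3·(0) + e_4·(-1) + e_5·(-2) = 0
Solving this homogeneous linear system for the smallest-integer solution (first nonzero entry positive) gives (2, 1, 4, 4, -3).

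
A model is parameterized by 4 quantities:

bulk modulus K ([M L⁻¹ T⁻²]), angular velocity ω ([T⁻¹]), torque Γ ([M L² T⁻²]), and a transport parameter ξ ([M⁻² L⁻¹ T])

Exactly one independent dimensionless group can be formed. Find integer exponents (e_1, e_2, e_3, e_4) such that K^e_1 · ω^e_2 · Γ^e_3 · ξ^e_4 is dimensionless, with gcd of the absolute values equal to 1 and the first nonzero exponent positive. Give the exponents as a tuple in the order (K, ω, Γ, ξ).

(1, -3, 1, 1)

M: e_1·(1) + e_2·(0) + e_3·(1) + e_4·(-2) = 0
L: e_1·(-1) + e_2·(0) + e_3·(2) + e_4·(-1) = 0
T: e_1·(-2) + e_2·(-1) + e_3·(-2) + e_4·(1) = 0
Solving this homogeneous linear system for the smallest-integer solution (first nonzero entry positive) gives (1, -3, 1, 1).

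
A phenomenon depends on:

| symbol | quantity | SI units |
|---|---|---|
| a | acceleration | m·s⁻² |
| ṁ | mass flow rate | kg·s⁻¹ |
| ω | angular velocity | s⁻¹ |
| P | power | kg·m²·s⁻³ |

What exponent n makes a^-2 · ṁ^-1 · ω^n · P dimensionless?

Balance the T exponent: (-1)·n from ω, plus −2·(-2) − (-1) + (-3) = 2 from the rest, must sum to zero.
−n + 2 = 0, so n = 2.

2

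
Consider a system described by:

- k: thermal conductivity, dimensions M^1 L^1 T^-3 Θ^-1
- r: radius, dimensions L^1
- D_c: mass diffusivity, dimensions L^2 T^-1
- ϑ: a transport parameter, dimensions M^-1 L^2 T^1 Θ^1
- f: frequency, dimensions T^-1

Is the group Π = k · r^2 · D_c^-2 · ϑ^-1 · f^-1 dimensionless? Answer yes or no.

no

Sum the exponent of each base dimension across the product:
  M: [k]_M + 2·[r]_M − 2·[D_c]_M − [ϑ]_M − [f]_M = (1) + 2·(0) − 2·(0) − (-1) − (0) = 2
  L: [k]_L + 2·[r]_L − 2·[D_c]_L − [ϑ]_L − [f]_L = (1) + 2·(1) − 2·(2) − (2) − (0) = -3
  T: [k]_T + 2·[r]_T − 2·[D_c]_T − [ϑ]_T − [f]_T = (-3) + 2·(0) − 2·(-1) − (1) − (-1) = -1
  Θ: [k]_Θ + 2·[r]_Θ − 2·[D_c]_Θ − [ϑ]_Θ − [f]_Θ = (-1) + 2·(0) − 2·(0) − (1) − (0) = -2
Net dimensions [M² L⁻³ T⁻¹ Θ⁻²] ≠ [1] — not dimensionless.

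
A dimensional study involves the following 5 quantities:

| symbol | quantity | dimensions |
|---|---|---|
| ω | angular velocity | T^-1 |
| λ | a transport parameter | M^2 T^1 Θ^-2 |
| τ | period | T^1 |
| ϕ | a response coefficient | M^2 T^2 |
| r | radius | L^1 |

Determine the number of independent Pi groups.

1

There are 5 variables and 4 base dimensions (M, L, T, Θ).
The dimension matrix has rank 4.
Independent dimensionless groups: 5 − 4 = 1.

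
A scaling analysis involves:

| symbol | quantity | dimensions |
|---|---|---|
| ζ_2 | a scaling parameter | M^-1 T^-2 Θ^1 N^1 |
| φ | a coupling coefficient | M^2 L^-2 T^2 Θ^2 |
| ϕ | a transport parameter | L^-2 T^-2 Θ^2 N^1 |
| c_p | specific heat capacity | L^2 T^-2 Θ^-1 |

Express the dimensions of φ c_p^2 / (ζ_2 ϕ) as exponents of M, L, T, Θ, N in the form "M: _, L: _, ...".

M: 3, L: 4, T: 2, Θ: -3, N: -2

Collect each base-dimension exponent across the product:
  M: −(-1) + (2) − (0) + 2·(0) = 3
  L: −(0) + (-2) − (-2) + 2·(2) = 4
  T: −(-2) + (2) − (-2) + 2·(-2) = 2
  Θ: −(1) + (2) − (2) + 2·(-1) = -3
  N: −(1) + (0) − (1) + 2·(0) = -2
So the dimensions are [M³ L⁴ T² Θ⁻³ N⁻²].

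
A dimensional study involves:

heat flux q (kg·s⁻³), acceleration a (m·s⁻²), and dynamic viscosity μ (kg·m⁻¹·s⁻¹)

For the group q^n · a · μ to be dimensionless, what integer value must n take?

-1

Balance the M exponent: (1)·n from q, plus (0) + (1) = 1 from the rest, must sum to zero.
n + 1 = 0, so n = -1.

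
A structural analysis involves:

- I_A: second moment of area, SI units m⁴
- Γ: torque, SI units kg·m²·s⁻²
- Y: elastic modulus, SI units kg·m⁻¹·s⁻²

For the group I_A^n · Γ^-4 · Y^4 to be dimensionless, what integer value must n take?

Balance the L exponent: (4)·n from I_A, plus −4·(2) + 4·(-1) = -12 from the rest, must sum to zero.
4n − 12 = 0, so n = 3.

3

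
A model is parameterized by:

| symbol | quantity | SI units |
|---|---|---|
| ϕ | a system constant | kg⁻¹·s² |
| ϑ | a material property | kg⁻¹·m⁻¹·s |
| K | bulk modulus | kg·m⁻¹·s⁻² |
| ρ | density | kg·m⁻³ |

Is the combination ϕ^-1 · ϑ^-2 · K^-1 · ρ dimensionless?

no

Sum the exponent of each base dimension across the product:
  M: −[ϕ]_M − 2·[ϑ]_M − [K]_M + [ρ]_M = −(-1) − 2·(-1) − (1) + (1) = 3
  L: −[ϕ]_L − 2·[ϑ]_L − [K]_L + [ρ]_L = −(0) − 2·(-1) − (-1) + (-3) = 0
  T: −[ϕ]_T − 2·[ϑ]_T − [K]_T + [ρ]_T = −(2) − 2·(1) − (-2) + (0) = -2
Net dimensions [M³ T⁻²] ≠ [1] — not dimensionless.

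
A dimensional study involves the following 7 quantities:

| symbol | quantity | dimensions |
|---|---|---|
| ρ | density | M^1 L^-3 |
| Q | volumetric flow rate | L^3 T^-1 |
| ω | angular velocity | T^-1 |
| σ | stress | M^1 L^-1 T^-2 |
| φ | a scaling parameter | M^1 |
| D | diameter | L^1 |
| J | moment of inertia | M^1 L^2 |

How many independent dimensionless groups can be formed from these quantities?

4

There are 7 variables and 3 base dimensions (M, L, T).
The dimension matrix has rank 3.
Independent dimensionless groups: 7 − 3 = 4.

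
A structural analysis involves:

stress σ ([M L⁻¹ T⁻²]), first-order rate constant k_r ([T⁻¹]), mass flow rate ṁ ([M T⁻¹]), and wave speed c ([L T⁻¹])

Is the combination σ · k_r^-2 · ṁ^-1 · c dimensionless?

yes

Sum the exponent of each base dimension across the product:
  M: [σ]_M − 2·[k_r]_M − [ṁ]_M + [c]_M = (1) − 2·(0) − (1) + (0) = 0
  L: [σ]_L − 2·[k_r]_L − [ṁ]_L + [c]_L = (-1) − 2·(0) − (0) + (1) = 0
  T: [σ]_T − 2·[k_r]_T − [ṁ]_T + [c]_T = (-2) − 2·(-1) − (-1) + (-1) = 0
All base exponents vanish — dimensionless.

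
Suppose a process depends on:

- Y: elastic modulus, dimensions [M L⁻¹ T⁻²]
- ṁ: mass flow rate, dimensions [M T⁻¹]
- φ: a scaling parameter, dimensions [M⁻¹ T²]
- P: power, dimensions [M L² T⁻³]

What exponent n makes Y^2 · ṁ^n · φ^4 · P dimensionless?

Balance the M exponent: (1)·n from ṁ, plus 2·(1) + 4·(-1) + (1) = -1 from the rest, must sum to zero.
n − 1 = 0, so n = 1.

1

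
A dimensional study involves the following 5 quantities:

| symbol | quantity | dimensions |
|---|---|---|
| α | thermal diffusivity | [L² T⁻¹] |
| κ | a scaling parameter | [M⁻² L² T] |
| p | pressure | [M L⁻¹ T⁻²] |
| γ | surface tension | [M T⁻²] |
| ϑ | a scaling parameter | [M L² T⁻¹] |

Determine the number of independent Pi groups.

2

There are 5 variables and 3 base dimensions (M, L, T).
The dimension matrix has rank 3.
Independent dimensionless groups: 5 − 3 = 2.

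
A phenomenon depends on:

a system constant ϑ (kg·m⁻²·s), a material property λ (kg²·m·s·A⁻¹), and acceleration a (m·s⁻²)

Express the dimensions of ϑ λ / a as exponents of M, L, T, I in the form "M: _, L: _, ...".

M: 3, L: -2, T: 4, I: -1

Collect each base-dimension exponent across the product:
  M: (1) + (2) − (0) = 3
  L: (-2) + (1) − (1) = -2
  T: (1) + (1) − (-2) = 4
  I: (0) + (-1) − (0) = -1
So the dimensions are [M³ L⁻² T⁴ I⁻¹].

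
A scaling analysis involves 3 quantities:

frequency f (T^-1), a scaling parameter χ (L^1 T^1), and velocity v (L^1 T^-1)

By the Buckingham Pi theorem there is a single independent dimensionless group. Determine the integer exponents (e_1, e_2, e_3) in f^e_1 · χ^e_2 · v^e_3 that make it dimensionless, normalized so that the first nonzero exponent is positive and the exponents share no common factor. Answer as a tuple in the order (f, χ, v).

(2, 1, -1)

L: e_1·(0) + e_2·(1) + e_3·(1) = 0
T: e_1·(-1) + e_2·(1) + e_3·(-1) = 0
Solving this homogeneous linear system for the smallest-integer solution (first nonzero entry positive) gives (2, 1, -1).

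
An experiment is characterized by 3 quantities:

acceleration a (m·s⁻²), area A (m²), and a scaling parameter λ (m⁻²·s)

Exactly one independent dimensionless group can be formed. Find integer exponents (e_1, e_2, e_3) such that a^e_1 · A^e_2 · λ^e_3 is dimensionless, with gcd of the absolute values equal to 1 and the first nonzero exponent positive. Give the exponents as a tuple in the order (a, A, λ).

(2, 3, 4)

L: e_1·(1) + e_2·(2) + e_3·(-2) = 0
T: e_1·(-2) + e_2·(0) + e_3·(1) = 0
Solving this homogeneous linear system for the smallest-integer solution (first nonzero entry positive) gives (2, 3, 4).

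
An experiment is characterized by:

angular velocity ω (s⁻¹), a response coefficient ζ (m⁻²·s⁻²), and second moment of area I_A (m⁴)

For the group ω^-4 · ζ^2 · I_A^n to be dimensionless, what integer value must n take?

Balance the L exponent: (4)·n from I_A, plus −4·(0) + 2·(-2) = -4 from the rest, must sum to zero.
4n − 4 = 0, so n = 1.

1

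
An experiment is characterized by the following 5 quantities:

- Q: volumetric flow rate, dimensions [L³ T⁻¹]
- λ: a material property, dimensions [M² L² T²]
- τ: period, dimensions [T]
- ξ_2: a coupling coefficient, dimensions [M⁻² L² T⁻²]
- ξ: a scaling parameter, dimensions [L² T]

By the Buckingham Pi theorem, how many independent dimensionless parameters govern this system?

2

There are 5 variables and 3 base dimensions (M, L, T).
The dimension matrix has rank 3.
Independent dimensionless groups: 5 − 3 = 2.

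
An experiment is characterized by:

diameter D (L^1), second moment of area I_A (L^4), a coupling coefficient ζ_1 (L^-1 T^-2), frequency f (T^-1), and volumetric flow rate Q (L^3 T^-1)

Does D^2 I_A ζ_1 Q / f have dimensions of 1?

no

Sum the exponent of each base dimension across the product:
  L: 2·[D]_L + [I_A]_L + [ζ_1]_L − [f]_L + [Q]_L = 2·(1) + (4) + (-1) − (0) + (3) = 8
  T: 2·[D]_T + [I_A]_T + [ζ_1]_T − [f]_T + [Q]_T = 2·(0) + (0) + (-2) − (-1) + (-1) = -2
Net dimensions [L⁸ T⁻²] ≠ [1] — not dimensionless.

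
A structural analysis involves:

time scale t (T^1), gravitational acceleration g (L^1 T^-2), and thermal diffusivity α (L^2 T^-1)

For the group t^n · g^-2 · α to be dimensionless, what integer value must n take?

Balance the T exponent: (1)·n from t, plus −2·(-2) + (-1) = 3 from the rest, must sum to zero.
n + 3 = 0, so n = -3.

-3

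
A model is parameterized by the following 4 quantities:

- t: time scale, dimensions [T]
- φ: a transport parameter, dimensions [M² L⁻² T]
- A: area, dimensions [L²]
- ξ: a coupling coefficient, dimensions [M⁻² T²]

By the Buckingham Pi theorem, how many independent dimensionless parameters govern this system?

There are 4 variables and 3 base dimensions (M, L, T).
The dimension matrix has rank 3.
Independent dimensionless groups: 4 − 3 = 1.

1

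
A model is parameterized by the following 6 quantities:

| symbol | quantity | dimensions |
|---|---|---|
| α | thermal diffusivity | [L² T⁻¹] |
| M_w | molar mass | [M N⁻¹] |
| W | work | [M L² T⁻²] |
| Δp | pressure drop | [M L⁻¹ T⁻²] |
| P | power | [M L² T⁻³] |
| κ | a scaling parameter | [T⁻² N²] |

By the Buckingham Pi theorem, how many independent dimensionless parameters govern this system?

There are 6 variables and 4 base dimensions (M, L, T, N).
The dimension matrix has rank 4.
Independent dimensionless groups: 6 − 4 = 2.

2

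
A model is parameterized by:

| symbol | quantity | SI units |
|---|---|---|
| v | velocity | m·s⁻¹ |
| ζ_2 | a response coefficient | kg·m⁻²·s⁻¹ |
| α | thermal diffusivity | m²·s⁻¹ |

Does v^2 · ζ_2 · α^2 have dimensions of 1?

no

Sum the exponent of each base dimension across the product:
  M: 2·[v]_M + [ζ_2]_M + 2·[α]_M = 2·(0) + (1) + 2·(0) = 1
  L: 2·[v]_L + [ζ_2]_L + 2·[α]_L = 2·(1) + (-2) + 2·(2) = 4
  T: 2·[v]_T + [ζ_2]_T + 2·[α]_T = 2·(-1) + (-1) + 2·(-1) = -5
Net dimensions [M L⁴ T⁻⁵] ≠ [1] — not dimensionless.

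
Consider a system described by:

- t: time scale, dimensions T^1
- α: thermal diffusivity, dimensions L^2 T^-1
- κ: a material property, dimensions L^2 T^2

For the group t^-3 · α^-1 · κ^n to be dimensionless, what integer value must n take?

Balance the L exponent: (2)·n from κ, plus −3·(0) − (2) = -2 from the rest, must sum to zero.
2n − 2 = 0, so n = 1.

1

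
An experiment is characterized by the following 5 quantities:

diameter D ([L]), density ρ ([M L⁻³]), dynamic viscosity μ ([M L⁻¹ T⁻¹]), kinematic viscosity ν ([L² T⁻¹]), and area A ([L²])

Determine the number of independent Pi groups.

There are 5 variables and 3 base dimensions (M, L, T).
The dimension matrix has rank 3.
Independent dimensionless groups: 5 − 3 = 2.

2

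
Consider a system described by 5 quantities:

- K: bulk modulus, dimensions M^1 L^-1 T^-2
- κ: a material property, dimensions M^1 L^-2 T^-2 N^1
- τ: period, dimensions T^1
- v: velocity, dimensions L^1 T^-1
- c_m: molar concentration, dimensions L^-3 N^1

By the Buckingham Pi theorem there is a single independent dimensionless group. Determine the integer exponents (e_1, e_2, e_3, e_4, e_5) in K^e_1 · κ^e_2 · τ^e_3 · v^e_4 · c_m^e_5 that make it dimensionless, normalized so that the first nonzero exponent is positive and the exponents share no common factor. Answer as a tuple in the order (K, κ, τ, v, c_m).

(1, -1, 2, 2, 1)

M: e_1·(1) + e_2·(1) + e_3·(0) + e_4·(0) + e_5·(0) = 0
L: e_1·(-1) + e_2·(-2) + e_3·(0) + e_4·(1) + e_5·(-3) = 0
T: e_1·(-2) + e_2·(-2) + e_3·(1) + e_4·(-1) + e_5·(0) = 0
N: e_1·(0) + e_2·(1) + e_3·(0) + e_4·(0) + e_5·(1) = 0
Solving this homogeneous linear system for the smallest-integer solution (first nonzero entry positive) gives (1, -1, 2, 2, 1).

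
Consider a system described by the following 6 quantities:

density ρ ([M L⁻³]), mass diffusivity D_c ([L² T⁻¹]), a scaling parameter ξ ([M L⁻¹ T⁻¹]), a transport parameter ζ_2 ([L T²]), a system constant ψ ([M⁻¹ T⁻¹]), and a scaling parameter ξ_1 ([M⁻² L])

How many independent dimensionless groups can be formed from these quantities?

There are 6 variables and 3 base dimensions (M, L, T).
The dimension matrix has rank 3.
Independent dimensionless groups: 6 − 3 = 3.

3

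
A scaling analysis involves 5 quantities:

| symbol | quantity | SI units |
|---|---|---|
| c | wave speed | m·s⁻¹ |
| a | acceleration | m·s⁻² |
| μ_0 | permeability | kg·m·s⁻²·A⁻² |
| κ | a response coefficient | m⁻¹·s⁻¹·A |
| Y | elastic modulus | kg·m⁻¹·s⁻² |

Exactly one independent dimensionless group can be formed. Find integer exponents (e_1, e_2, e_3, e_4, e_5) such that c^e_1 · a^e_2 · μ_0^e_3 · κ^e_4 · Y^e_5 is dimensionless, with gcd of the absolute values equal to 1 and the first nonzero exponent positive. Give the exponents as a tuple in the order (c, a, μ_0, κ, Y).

(2, -2, 1, 2, -1)

M: e_1·(0) + e_2·(0) + e_3·(1) + e_4·(0) + e_5·(1) = 0
L: e_1·(1) + e_2·(1) + e_3·(1) + e_4·(-1) + e_5·(-1) = 0
T: e_1·(-1) + e_2·(-2) + e_3·(-2) + e_4·(-1) + e_5·(-2) = 0
I: e_1·(0) + e_2·(0) + e_3·(-2) + e_4·(1) + e_5·(0) = 0
Solving this homogeneous linear system for the smallest-integer solution (first nonzero entry positive) gives (2, -2, 1, 2, -1).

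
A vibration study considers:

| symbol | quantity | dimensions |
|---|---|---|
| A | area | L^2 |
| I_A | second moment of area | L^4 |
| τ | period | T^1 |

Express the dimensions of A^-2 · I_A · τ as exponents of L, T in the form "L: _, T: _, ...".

L: 0, T: 1

Collect each base-dimension exponent across the product:
  L: −2·(2) + (4) + (0) = 0
  T: −2·(0) + (0) + (1) = 1
So the dimensions are [T].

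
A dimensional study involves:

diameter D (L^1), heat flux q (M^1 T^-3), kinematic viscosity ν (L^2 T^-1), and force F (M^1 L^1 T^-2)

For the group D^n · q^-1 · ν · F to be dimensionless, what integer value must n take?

-3

Balance the L exponent: (1)·n from D, plus −(0) + (2) + (1) = 3 from the rest, must sum to zero.
n + 3 = 0, so n = -3.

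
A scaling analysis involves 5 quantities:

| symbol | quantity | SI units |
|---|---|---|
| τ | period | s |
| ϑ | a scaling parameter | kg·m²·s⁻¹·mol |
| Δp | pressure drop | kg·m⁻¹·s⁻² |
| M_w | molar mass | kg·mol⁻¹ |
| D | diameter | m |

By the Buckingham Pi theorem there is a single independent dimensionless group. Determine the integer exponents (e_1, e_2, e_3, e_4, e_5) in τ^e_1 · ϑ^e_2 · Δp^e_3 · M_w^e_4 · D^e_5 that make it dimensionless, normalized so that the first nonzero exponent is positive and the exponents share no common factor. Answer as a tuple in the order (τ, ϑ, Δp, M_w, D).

M: e_1·(0) + e_2·(1) + e_3·(1) + e_4·(1) + e_5·(0) = 0
L: e_1·(0) + e_2·(2) + e_3·(-1) + e_4·(0) + e_5·(1) = 0
T: e_1·(1) + e_2·(-1) + e_3·(-2) + e_4·(0) + e_5·(0) = 0
N: e_1·(0) + e_2·(1) + e_3·(0) + e_4·(-1) + e_5·(0) = 0
Solving this homogeneous linear system for the smallest-integer solution (first nonzero entry positive) gives (3, -1, 2, -1, 4).

(3, -1, 2, -1, 4)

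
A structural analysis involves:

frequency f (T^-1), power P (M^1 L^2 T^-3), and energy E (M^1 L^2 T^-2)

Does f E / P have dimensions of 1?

Sum the exponent of each base dimension across the product:
  M: [f]_M − [P]_M + [E]_M = (0) − (1) + (1) = 0
  L: [f]_L − [P]_L + [E]_L = (0) − (2) + (2) = 0
  T: [f]_T − [P]_T + [E]_T = (-1) − (-3) + (-2) = 0
All base exponents vanish — dimensionless.

yes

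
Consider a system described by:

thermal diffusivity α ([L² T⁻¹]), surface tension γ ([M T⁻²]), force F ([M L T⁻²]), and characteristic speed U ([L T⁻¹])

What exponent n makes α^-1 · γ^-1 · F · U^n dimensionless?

Balance the L exponent: (1)·n from U, plus −(2) − (0) + (1) = -1 from the rest, must sum to zero.
n − 1 = 0, so n = 1.

1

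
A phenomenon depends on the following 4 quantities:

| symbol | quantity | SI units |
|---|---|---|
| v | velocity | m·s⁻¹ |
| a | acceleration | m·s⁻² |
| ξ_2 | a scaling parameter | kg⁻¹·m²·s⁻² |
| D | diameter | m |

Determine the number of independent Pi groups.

1

There are 4 variables and 3 base dimensions (M, L, T).
The dimension matrix has rank 3.
Independent dimensionless groups: 4 − 3 = 1.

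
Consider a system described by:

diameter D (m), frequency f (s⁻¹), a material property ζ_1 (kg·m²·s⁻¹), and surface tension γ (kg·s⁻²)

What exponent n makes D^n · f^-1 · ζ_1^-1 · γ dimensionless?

Balance the L exponent: (1)·n from D, plus −(0) − (2) + (0) = -2 from the rest, must sum to zero.
n − 2 = 0, so n = 2.

2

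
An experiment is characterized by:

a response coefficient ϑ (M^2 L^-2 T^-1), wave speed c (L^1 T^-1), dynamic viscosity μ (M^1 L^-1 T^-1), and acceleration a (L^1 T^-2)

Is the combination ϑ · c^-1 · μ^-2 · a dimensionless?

yes

Sum the exponent of each base dimension across the product:
  M: [ϑ]_M − [c]_M − 2·[μ]_M + [a]_M = (2) − (0) − 2·(1) + (0) = 0
  L: [ϑ]_L − [c]_L − 2·[μ]_L + [a]_L = (-2) − (1) − 2·(-1) + (1) = 0
  T: [ϑ]_T − [c]_T − 2·[μ]_T + [a]_T = (-1) − (-1) − 2·(-1) + (-2) = 0
All base exponents vanish — dimensionless.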